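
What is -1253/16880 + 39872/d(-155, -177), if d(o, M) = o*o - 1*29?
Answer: 22963299/14466160 ≈ 1.5874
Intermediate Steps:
d(o, M) = -29 + o² (d(o, M) = o² - 29 = -29 + o²)
-1253/16880 + 39872/d(-155, -177) = -1253/16880 + 39872/(-29 + (-155)²) = -1253*1/16880 + 39872/(-29 + 24025) = -1253/16880 + 39872/23996 = -1253/16880 + 39872*(1/23996) = -1253/16880 + 1424/857 = 22963299/14466160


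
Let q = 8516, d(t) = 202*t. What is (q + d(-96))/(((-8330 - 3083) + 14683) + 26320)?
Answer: -5438/14795 ≈ -0.36756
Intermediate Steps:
(q + d(-96))/(((-8330 - 3083) + 14683) + 26320) = (8516 + 202*(-96))/(((-8330 - 3083) + 14683) + 26320) = (8516 - 19392)/((-11413 + 14683) + 26320) = -10876/(3270 + 26320) = -10876/29590 = -10876*1/29590 = -5438/14795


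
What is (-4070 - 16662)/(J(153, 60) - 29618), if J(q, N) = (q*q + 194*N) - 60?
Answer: -20732/5371 ≈ -3.8600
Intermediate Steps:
J(q, N) = -60 + q² + 194*N (J(q, N) = (q² + 194*N) - 60 = -60 + q² + 194*N)
(-4070 - 16662)/(J(153, 60) - 29618) = (-4070 - 16662)/((-60 + 153² + 194*60) - 29618) = -20732/((-60 + 23409 + 11640) - 29618) = -20732/(34989 - 29618) = -20732/5371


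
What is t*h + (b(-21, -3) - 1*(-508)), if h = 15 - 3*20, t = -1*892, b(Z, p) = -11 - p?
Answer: 40640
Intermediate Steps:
t = -892
h = -45 (h = 15 - 60 = -45)
t*h + (b(-21, -3) - 1*(-508)) = -892*(-45) + ((-11 - 1*(-3)) - 1*(-508)) = 40140 + ((-11 + 3) + 508) = 40140 + (-8 + 508) = 40140 + 500 = 40640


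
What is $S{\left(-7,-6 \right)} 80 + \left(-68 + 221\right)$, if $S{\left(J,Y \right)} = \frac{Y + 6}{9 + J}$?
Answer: $153$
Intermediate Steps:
$S{\left(J,Y \right)} = \frac{6 + Y}{9 + J}$
$S{\left(-7,-6 \right)} 80 + \left(-68 + 221\right) = \frac{6 - 6}{9 - 7} \cdot 80 + \left(-68 + 221\right) = \frac{1}{2} \cdot 0 \cdot 80 + 153 = 0 \cdot 80 + 153 = 0 + 153 = 153$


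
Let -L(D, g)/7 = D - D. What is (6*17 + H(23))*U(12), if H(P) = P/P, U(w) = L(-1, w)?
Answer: 0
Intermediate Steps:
L(D, g) = 0 (L(D, g) = -7*(D - D) = -7*0 = 0)
U(w) = 0
H(P) = 1
(6*17 + H(23))*U(12) = (6*17 + 1)*0 = (102 + 1)*0 = 103*0 = 0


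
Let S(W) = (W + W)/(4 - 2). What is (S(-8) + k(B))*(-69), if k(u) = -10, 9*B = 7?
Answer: 1242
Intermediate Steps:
B = 7/9 (B = (⅑)*7 = 7/9 ≈ 0.77778)
S(W) = W (S(W) = (2*W)/2 = (2*W)*(½) = W)
(S(-8) + k(B))*(-69) = (-8 - 10)*(-69) = -18*(-69) = 1242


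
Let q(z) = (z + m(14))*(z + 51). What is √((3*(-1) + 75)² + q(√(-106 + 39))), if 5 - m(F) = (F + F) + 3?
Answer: √(3791 + 25*I*√67) ≈ 61.594 + 1.6612*I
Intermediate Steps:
m(F) = 2 - 2*F (m(F) = 5 - ((F + F) + 3) = 5 - (2*F + 3) = 5 - (3 + 2*F) = 5 + (-3 - 2*F) = 2 - 2*F)
q(z) = (-26 + z)*(51 + z) (q(z) = (z + (2 - 2*14))*(z + 51) = (z + (2 - 28))*(51 + z) = (z - 26)*(51 + z) = (-26 + z)*(51 + z))
√((3*(-1) + 75)² + q(√(-106 + 39))) = √((3*(-1) + 75)² + (-1326 + (√(-106 + 39))² + 25*√(-106 + 39))) = √((-3 + 75)² + (-1326 + (√(-67))² + 25*√(-67))) = √(72² + (-1326 + (I*√67)² + 25*(I*√67))) = √(5184 + (-1326 - 67 + 25*I*√67)) = √(5184 + (-1393 + 25*I*√67)) = √(3791 + 25*I*√67)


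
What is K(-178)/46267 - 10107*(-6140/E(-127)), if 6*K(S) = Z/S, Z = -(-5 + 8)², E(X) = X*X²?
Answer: -1022143738397811/33739022908916 ≈ -30.296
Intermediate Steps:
E(X) = X³
Z = -9 (Z = -1*3² = -1*9 = -9)
K(S) = -3/(2*S) (K(S) = (-9/S)/6 = -3/(2*S))
K(-178)/46267 - 10107*(-6140/E(-127)) = -3/2/(-178)/46267 - 10107/((-127)³/(-6140)) = -3/2*(-1/178)*(1/46267) - 10107/((-2048383*(-1/6140))) = (3/356)*(1/46267) - 10107/2048383/6140 = 3/16471052 - 10107*6140/2048383 = 3/16471052 - 62056980/2048383 = -1022143738397811/33739022908916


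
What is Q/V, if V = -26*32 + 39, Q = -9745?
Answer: 9745/793 ≈ 12.289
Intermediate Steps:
V = -793 (V = -832 + 39 = -793)
Q/V = -9745/(-793) = -9745*(-1/793) = 9745/793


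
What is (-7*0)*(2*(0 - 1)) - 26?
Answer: -26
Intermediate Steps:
(-7*0)*(2*(0 - 1)) - 26 = 0*(2*(-1)) - 26 = 0*(-2) - 26 = 0 - 26 = -26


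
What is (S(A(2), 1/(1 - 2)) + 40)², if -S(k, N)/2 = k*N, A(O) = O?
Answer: 1936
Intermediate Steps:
S(k, N) = -2*N*k (S(k, N) = -2*k*N = -2*N*k)
(S(A(2), 1/(1 - 2)) + 40)² = (-2*2/(1 - 2) + 40)² = (-2*2/(-1) + 40)² = (-2*(-1)*2 + 40)² = (4 + 40)² = 44² = 1936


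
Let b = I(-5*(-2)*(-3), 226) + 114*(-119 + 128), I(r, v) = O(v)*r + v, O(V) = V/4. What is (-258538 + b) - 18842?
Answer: -277823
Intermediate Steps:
O(V) = V/4 (O(V) = V*(¼) = V/4)
I(r, v) = v + r*v/4 (I(r, v) = (v/4)*r + v = r*v/4 + v = v + r*v/4)
b = -443 (b = (¼)*226*(4 - 5*(-2)*(-3)) + 114*(-119 + 128) = (¼)*226*(4 + 10*(-3)) + 114*9 = (¼)*226*(4 - 30) + 1026 = (¼)*226*(-26) + 1026 = -1469 + 1026 = -443)
(-258538 + b) - 18842 = (-258538 - 443) - 18842 = -258981 - 18842 = -277823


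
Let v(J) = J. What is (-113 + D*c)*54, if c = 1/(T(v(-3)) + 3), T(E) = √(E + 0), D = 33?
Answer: 54*(-113*√3 + 306*I)/(√3 - 3*I) ≈ -5656.5 - 257.21*I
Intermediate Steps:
T(E) = √E
c = 1/(3 + I*√3) (c = 1/(√(-3) + 3) = 1/(I*√3 + 3) = 1/(3 + I*√3) ≈ 0.25 - 0.14434*I)
(-113 + D*c)*54 = (-113 + 33*(¼ - I*√3/12))*54 = (-113 + (33/4 - 11*I*√3/4))*54 = (-419/4 - 11*I*√3/4)*54 = -11313/2 - 297*I*√3/2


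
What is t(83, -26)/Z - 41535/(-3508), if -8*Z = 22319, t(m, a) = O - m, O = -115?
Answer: 84779667/7117732 ≈ 11.911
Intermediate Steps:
t(m, a) = -115 - m
Z = -22319/8 (Z = -⅛*22319 = -22319/8 ≈ -2789.9)
t(83, -26)/Z - 41535/(-3508) = (-115 - 1*83)/(-22319/8) - 41535/(-3508) = (-115 - 83)*(-8/22319) - 41535*(-1/3508) = -198*(-8/22319) + 41535/3508 = 144/2029 + 41535/3508 = 84779667/7117732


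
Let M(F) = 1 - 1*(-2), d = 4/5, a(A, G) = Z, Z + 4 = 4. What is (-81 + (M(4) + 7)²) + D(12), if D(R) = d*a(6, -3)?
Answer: 19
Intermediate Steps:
Z = 0 (Z = -4 + 4 = 0)
a(A, G) = 0
d = ⅘ (d = 4*(⅕) = ⅘ ≈ 0.80000)
M(F) = 3 (M(F) = 1 + 2 = 3)
D(R) = 0 (D(R) = (⅘)*0 = 0)
(-81 + (M(4) + 7)²) + D(12) = (-81 + (3 + 7)²) + 0 = (-81 + 10²) + 0 = (-81 + 100) + 0 = 19 + 0 = 19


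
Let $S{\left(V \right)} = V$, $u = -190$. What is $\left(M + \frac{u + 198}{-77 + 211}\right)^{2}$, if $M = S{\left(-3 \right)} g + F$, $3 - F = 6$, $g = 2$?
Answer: $\frac{358801}{4489} \approx 79.929$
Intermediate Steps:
$F = -3$ ($F = 3 - 6 = -3$)
$M = -9$ ($M = \left(-3\right) 2 - 3 = -6 - 3 = -9$)
$\left(M + \frac{u + 198}{-77 + 211}\right)^{2} = \left(-9 + \frac{-190 + 198}{-77 + 211}\right)^{2} = \left(-9 + \frac{8}{134}\right)^{2} = \left(-9 + 8 \cdot \frac{1}{134}\right)^{2} = \left(-9 + \frac{4}{67}\right)^{2} = \left(- \frac{599}{67}\right)^{2} = \frac{358801}{4489}$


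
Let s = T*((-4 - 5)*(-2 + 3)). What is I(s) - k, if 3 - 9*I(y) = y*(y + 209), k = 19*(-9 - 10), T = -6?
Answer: -3650/3 ≈ -1216.7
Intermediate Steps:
k = -361 (k = 19*(-19) = -361)
s = 54 (s = -6*(-4 - 5)*(-2 + 3) = -(-54) = -6*(-9) = 54)
I(y) = ⅓ - y*(209 + y)/9 (I(y) = ⅓ - y*(y + 209)/9 = ⅓ - y*(209 + y)/9)
I(s) - k = (⅓ - 209/9*54 - ⅑*54²) - (-361) = (⅓ - 1254 - ⅑*2916) - 1*(-361) = (⅓ - 1254 - 324) + 361 = -4733/3 + 361 = -3650/3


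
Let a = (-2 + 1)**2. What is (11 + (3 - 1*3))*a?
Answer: 11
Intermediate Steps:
a = 1 (a = (-1)**2 = 1)
(11 + (3 - 1*3))*a = (11 + (3 - 1*3))*1 = (11 + (3 - 3))*1 = (11 + 0)*1 = 11*1 = 11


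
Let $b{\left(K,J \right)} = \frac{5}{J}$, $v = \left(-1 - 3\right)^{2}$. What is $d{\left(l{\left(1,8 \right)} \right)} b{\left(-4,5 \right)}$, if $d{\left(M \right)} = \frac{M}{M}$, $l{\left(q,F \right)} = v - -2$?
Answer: $1$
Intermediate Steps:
$v = 16$ ($v = \left(-4\right)^{2} = 16$)
$l{\left(q,F \right)} = 18$ ($l{\left(q,F \right)} = 16 - -2 = 16 + 2 = 18$)
$d{\left(M \right)} = 1$
$d{\left(l{\left(1,8 \right)} \right)} b{\left(-4,5 \right)} = 1 \cdot \frac{5}{5} = 1 \cdot 5 \cdot \frac{1}{5} = 1 \cdot 1 = 1$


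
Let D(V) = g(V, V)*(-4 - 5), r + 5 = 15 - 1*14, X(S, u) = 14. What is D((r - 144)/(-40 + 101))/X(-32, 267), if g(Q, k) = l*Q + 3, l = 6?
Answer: 6345/854 ≈ 7.4297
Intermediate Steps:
r = -4 (r = -5 + (15 - 1*14) = -5 + (15 - 14) = -5 + 1 = -4)
g(Q, k) = 3 + 6*Q (g(Q, k) = 6*Q + 3 = 3 + 6*Q)
D(V) = -27 - 54*V (D(V) = (3 + 6*V)*(-4 - 5) = (3 + 6*V)*(-9) = -27 - 54*V)
D((r - 144)/(-40 + 101))/X(-32, 267) = (-27 - 54*(-4 - 144)/(-40 + 101))/14 = (-27 - (-7992)/61)*(1/14) = (-27 - 54*(-148/61))*(1/14) = (-27 + 7992/61)*(1/14) = (6345/61)*(1/14) = 6345/854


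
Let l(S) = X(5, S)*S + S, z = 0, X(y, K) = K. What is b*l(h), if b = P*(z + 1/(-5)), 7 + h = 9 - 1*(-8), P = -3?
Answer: 66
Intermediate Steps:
h = 10 (h = -7 + (9 - 1*(-8)) = -7 + (9 + 8) = -7 + 17 = 10)
b = 3/5 (b = -3*(0 + 1/(-5)) = -3*(0 - 1/5) = -3*(-1/5) = 3/5 ≈ 0.60000)
l(S) = S + S**2 (l(S) = S*S + S = S**2 + S = S + S**2)
b*l(h) = 3*(10*(1 + 10))/5 = 3*(10*11)/5 = (3/5)*110 = 66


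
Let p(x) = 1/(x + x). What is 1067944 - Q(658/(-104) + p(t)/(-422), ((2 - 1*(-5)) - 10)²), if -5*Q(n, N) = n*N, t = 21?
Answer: 102526870361/96005 ≈ 1.0679e+6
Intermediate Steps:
p(x) = 1/(2*x)
Q(n, N) = -N*n/5 (Q(n, N) = -n*N/5 = -N*n/5)
1067944 - Q(658/(-104) + p(t)/(-422), ((2 - 1*(-5)) - 10)²) = 1067944 - (-1)*((2 - 1*(-5)) - 10)²*(658/(-104) + ((½)/21)/(-422))/5 = 1067944 - (-1)*((2 + 5) - 10)²*(658*(-1/104) + ((½)*(1/21))*(-1/422))/5 = 1067944 - (-1)*(7 - 10)²*(-329/52 + (1/42)*(-1/422))/5 = 1067944 - (-1)*(-3)²*(-329/52 - 1/17724)/5 = 1067944 - (-1)*9*(-364453)/(5*57603) = 1067944 - 1*1093359/96005 = 1067944 - 1093359/96005 = 102526870361/96005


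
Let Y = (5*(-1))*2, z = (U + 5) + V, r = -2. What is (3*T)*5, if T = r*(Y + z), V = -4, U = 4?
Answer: 150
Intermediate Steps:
z = 5 (z = (4 + 5) - 4 = 9 - 4 = 5)
Y = -10 (Y = -5*2 = -10)
T = 10 (T = -2*(-10 + 5) = -2*(-5) = 10)
(3*T)*5 = (3*10)*5 = 30*5 = 150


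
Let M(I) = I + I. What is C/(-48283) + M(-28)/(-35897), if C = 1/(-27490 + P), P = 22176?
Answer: 14368284169/9210303718214 ≈ 0.0015600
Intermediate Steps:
C = -1/5314 (C = 1/(-27490 + 22176) = 1/(-5314) = -1/5314 ≈ -0.00018818)
M(I) = 2*I
C/(-48283) + M(-28)/(-35897) = -1/5314/(-48283) + (2*(-28))/(-35897) = -1/5314*(-1/48283) - 56*(-1/35897) = 1/256575862 + 56/35897 = 14368284169/9210303718214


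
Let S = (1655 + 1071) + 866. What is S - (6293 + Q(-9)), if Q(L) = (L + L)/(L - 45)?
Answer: -8104/3 ≈ -2701.3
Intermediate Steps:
Q(L) = 2*L/(-45 + L) (Q(L) = (2*L)/(-45 + L) = 2*L/(-45 + L))
S = 3592 (S = 2726 + 866 = 3592)
S - (6293 + Q(-9)) = 3592 - (6293 + 2*(-9)/(-45 - 9)) = 3592 - (6293 + 2*(-9)/(-54)) = 3592 - (6293 + 2*(-9)*(-1/54)) = 3592 - (6293 + 1/3) = 3592 - 1*18880/3 = 3592 - 18880/3 = -8104/3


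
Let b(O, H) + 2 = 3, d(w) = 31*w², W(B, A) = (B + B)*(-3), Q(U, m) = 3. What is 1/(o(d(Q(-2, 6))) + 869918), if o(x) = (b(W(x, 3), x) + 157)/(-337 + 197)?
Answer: 70/60894181 ≈ 1.1495e-6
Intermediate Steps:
W(B, A) = -6*B (W(B, A) = (2*B)*(-3) = -6*B)
b(O, H) = 1 (b(O, H) = -2 + 3 = 1)
o(x) = -79/70 (o(x) = (1 + 157)/(-337 + 197) = 158/(-140) = 158*(-1/140) = -79/70)
1/(o(d(Q(-2, 6))) + 869918) = 1/(-79/70 + 869918) = 1/(60894181/70) = 70/60894181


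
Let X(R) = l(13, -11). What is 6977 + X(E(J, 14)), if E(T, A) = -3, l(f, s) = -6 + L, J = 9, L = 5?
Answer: 6976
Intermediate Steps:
l(f, s) = -1 (l(f, s) = -6 + 5 = -1)
X(R) = -1
6977 + X(E(J, 14)) = 6977 - 1 = 6976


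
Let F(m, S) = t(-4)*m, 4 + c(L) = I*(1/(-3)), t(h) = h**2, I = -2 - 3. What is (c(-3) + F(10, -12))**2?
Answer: 223729/9 ≈ 24859.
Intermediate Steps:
I = -5
c(L) = -7/3 (c(L) = -4 - 5/(-3) = -4 - 5*(-1)/3 = -4 - 5*(-1/3) = -4 + 5/3 = -7/3)
F(m, S) = 16*m (F(m, S) = (-4)**2*m = 16*m)
(c(-3) + F(10, -12))**2 = (-7/3 + 16*10)**2 = (-7/3 + 160)**2 = (473/3)**2 = 223729/9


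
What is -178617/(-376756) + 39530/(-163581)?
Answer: 14325182797/61630123236 ≈ 0.23244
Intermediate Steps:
-178617/(-376756) + 39530/(-163581) = -178617*(-1/376756) + 39530*(-1/163581) = 178617/376756 - 39530/163581 = 14325182797/61630123236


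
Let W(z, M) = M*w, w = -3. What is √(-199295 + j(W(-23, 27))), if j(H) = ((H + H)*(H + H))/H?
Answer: I*√199619 ≈ 446.79*I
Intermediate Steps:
W(z, M) = -3*M (W(z, M) = M*(-3) = -3*M)
j(H) = 4*H (j(H) = ((2*H)*(2*H))/H = (4*H²)/H = 4*H)
√(-199295 + j(W(-23, 27))) = √(-199295 + 4*(-3*27)) = √(-199295 + 4*(-81)) = √(-199295 - 324) = √(-199619) = I*√199619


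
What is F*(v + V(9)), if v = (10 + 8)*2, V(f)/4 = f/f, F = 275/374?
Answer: 500/17 ≈ 29.412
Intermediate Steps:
F = 25/34 (F = 275*(1/374) = 25/34 ≈ 0.73529)
V(f) = 4 (V(f) = 4*(f/f) = 4*1 = 4)
v = 36 (v = 18*2 = 36)
F*(v + V(9)) = 25*(36 + 4)/34 = (25/34)*40 = 500/17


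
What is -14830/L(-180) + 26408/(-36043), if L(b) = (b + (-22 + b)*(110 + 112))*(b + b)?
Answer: -6122461183/8345828736 ≈ -0.73359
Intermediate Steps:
L(b) = 2*b*(-4884 + 223*b) (L(b) = (b + (-22 + b)*222)*(2*b) = (b + (-4884 + 222*b))*(2*b) = (-4884 + 223*b)*(2*b) = 2*b*(-4884 + 223*b))
-14830/L(-180) + 26408/(-36043) = -14830*(-1/(360*(-4884 + 223*(-180)))) + 26408/(-36043) = -14830*(-1/(360*(-4884 - 40140))) + 26408*(-1/36043) = -14830/(2*(-180)*(-45024)) - 26408/36043 = -14830/16208640 - 26408/36043 = -14830*1/16208640 - 26408/36043 = -1483/1620864 - 26408/36043 = -6122461183/8345828736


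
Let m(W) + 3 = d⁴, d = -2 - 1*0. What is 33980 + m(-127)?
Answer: 33993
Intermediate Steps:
d = -2 (d = -2 + 0 = -2)
m(W) = 13 (m(W) = -3 + (-2)⁴ = -3 + 16 = 13)
33980 + m(-127) = 33980 + 13 = 33993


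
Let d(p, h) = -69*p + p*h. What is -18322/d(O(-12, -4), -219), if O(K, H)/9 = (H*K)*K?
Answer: -9161/746496 ≈ -0.012272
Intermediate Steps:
O(K, H) = 9*H*K**2 (O(K, H) = 9*((H*K)*K) = 9*(H*K**2) = 9*H*K**2)
d(p, h) = -69*p + h*p
-18322/d(O(-12, -4), -219) = -18322*(-1/(5184*(-69 - 219))) = -18322/((9*(-4)*144)*(-288)) = -18322/((-5184*(-288))) = -18322/1492992 = -18322*1/1492992 = -9161/746496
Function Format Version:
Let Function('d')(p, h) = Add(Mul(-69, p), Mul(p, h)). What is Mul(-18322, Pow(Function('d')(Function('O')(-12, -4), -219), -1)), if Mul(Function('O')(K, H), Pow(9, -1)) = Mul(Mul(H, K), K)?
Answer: Rational(-9161, 746496) ≈ -0.012272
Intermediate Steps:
Function('O')(K, H) = Mul(9, H, Pow(K, 2)) (Function('O')(K, H) = Mul(9, Mul(Mul(H, K), K)) = Mul(9, Mul(H, Pow(K, 2))) = Mul(9, H, Pow(K, 2)))
Function('d')(p, h) = Add(Mul(-69, p), Mul(h, p))
Mul(-18322, Pow(Function('d')(Function('O')(-12, -4), -219), -1)) = Mul(-18322, Pow(Mul(Mul(9, -4, Pow(-12, 2)), Add(-69, -219)), -1)) = Mul(-18322, Pow(Mul(Mul(9, -4, 144), -288), -1)) = Mul(-18322, Pow(Mul(-5184, -288), -1)) = Mul(-18322, Pow(1492992, -1)) = Mul(-18322, Rational(1, 1492992)) = Rational(-9161, 746496)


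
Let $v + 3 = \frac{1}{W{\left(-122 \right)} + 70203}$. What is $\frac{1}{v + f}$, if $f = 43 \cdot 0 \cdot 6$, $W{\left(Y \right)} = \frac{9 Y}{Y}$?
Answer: $- \frac{70212}{210635} \approx -0.33333$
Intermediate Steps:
$W{\left(Y \right)} = 9$
$f = 0$ ($f = 0 \cdot 6 = 0$)
$v = - \frac{210635}{70212}$ ($v = -3 + \frac{1}{9 + 70203} = -3 + \frac{1}{70212} = - \frac{210635}{70212} \approx -3.0$)
$\frac{1}{v + f} = \frac{1}{- \frac{210635}{70212} + 0} = \frac{1}{- \frac{210635}{70212}} = - \frac{70212}{210635}$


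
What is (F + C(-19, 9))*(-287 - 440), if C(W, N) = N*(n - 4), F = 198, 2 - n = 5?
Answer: -98145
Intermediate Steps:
n = -3 (n = 2 - 1*5 = 2 - 5 = -3)
C(W, N) = -7*N (C(W, N) = N*(-3 - 4) = N*(-7) = -7*N)
(F + C(-19, 9))*(-287 - 440) = (198 - 7*9)*(-287 - 440) = (198 - 63)*(-727) = 135*(-727) = -98145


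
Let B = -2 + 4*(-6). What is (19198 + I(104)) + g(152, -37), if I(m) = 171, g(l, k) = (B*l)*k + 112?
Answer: 165705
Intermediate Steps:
B = -26 (B = -2 - 24 = -26)
g(l, k) = 112 - 26*k*l (g(l, k) = (-26*l)*k + 112 = -26*k*l + 112 = 112 - 26*k*l)
(19198 + I(104)) + g(152, -37) = (19198 + 171) + (112 - 26*(-37)*152) = 19369 + (112 + 146224) = 19369 + 146336 = 165705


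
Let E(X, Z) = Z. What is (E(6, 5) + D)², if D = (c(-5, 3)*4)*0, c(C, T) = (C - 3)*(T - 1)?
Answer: 25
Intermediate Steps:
c(C, T) = (-1 + T)*(-3 + C) (c(C, T) = (-3 + C)*(-1 + T) = (-1 + T)*(-3 + C))
D = 0 (D = ((3 - 1*(-5) - 3*3 - 5*3)*4)*0 = ((3 + 5 - 9 - 15)*4)*0 = -16*4*0 = -64*0 = 0)
(E(6, 5) + D)² = (5 + 0)² = 5² = 25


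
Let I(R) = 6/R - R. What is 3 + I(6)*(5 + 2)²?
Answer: -242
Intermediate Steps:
I(R) = -R + 6/R
3 + I(6)*(5 + 2)² = 3 + (-1*6 + 6/6)*(5 + 2)² = 3 + (-6 + 6*(⅙))*7² = 3 + (-6 + 1)*49 = 3 - 5*49 = 3 - 245 = -242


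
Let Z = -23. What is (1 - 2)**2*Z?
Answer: -23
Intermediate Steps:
(1 - 2)**2*Z = (1 - 2)**2*(-23) = (-1)**2*(-23) = 1*(-23) = -23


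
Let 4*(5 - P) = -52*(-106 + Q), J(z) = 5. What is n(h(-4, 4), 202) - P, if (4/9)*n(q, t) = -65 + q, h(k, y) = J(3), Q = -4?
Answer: 1290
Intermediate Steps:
h(k, y) = 5
P = -1425 (P = 5 - (-13)*(-106 - 4) = 5 - (-13)*(-110) = 5 - 1/4*5720 = 5 - 1430 = -1425)
n(q, t) = -585/4 + 9*q/4 (n(q, t) = 9*(-65 + q)/4 = -585/4 + 9*q/4)
n(h(-4, 4), 202) - P = (-585/4 + (9/4)*5) - 1*(-1425) = (-585/4 + 45/4) + 1425 = -135 + 1425 = 1290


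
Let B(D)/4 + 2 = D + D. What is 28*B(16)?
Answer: 3360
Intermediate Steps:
B(D) = -8 + 8*D (B(D) = -8 + 4*(D + D) = -8 + 4*(2*D) = -8 + 8*D)
28*B(16) = 28*(-8 + 8*16) = 28*(-8 + 128) = 28*120 = 3360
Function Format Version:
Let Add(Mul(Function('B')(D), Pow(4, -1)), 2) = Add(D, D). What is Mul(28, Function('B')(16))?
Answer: 3360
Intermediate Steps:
Function('B')(D) = Add(-8, Mul(8, D)) (Function('B')(D) = Add(-8, Mul(4, Add(D, D))) = Add(-8, Mul(4, Mul(2, D))) = Add(-8, Mul(8, D)))
Mul(28, Function('B')(16)) = Mul(28, Add(-8, Mul(8, 16))) = Mul(28, Add(-8, 128)) = Mul(28, 120) = 3360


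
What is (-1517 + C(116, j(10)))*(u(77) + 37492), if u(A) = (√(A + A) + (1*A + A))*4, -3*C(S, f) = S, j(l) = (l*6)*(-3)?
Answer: -177850036/3 - 18668*√154/3 ≈ -5.9361e+7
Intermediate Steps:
j(l) = -18*l (j(l) = (6*l)*(-3) = -18*l)
C(S, f) = -S/3
u(A) = 8*A + 4*√2*√A (u(A) = (√(2*A) + (A + A))*4 = (√2*√A + 2*A)*4 = (2*A + √2*√A)*4 = 8*A + 4*√2*√A)
(-1517 + C(116, j(10)))*(u(77) + 37492) = (-1517 - ⅓*116)*((8*77 + 4*√2*√77) + 37492) = (-1517 - 116/3)*((616 + 4*√154) + 37492) = -4667*(38108 + 4*√154)/3 = -177850036/3 - 18668*√154/3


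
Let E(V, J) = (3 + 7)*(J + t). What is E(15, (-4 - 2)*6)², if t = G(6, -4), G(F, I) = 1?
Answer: 122500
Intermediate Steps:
t = 1
E(V, J) = 10 + 10*J (E(V, J) = (3 + 7)*(J + 1) = 10*(1 + J) = 10 + 10*J)
E(15, (-4 - 2)*6)² = (10 + 10*((-4 - 2)*6))² = (10 + 10*(-6*6))² = (10 + 10*(-36))² = (10 - 360)² = (-350)² = 122500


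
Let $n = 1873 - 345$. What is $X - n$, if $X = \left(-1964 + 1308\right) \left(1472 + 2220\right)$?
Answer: $-2423480$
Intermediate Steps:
$n = 1528$ ($n = 1873 - 345 = 1528$)
$X = -2421952$ ($X = \left(-656\right) 3692 = -2421952$)
$X - n = -2421952 - 1528 = -2423480$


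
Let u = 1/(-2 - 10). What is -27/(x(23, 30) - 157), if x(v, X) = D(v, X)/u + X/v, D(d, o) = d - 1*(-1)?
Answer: 621/10205 ≈ 0.060853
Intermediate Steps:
u = -1/12 (u = 1/(-12) = -1/12 ≈ -0.083333)
D(d, o) = 1 + d (D(d, o) = d + 1 = 1 + d)
x(v, X) = -12 - 12*v + X/v (x(v, X) = (1 + v)/(-1/12) + X/v = (1 + v)*(-12) + X/v = (-12 - 12*v) + X/v = -12 - 12*v + X/v)
-27/(x(23, 30) - 157) = -27/((-12 - 12*23 + 30/23) - 157) = -27/((-12 - 276 + 30*(1/23)) - 157) = -27/((-12 - 276 + 30/23) - 157) = -27/(-6594/23 - 157) = -27/(-10205/23) = -27*(-23/10205) = 621/10205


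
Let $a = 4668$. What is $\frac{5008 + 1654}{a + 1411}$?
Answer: $\frac{6662}{6079} \approx 1.0959$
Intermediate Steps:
$\frac{5008 + 1654}{a + 1411} = \frac{5008 + 1654}{4668 + 1411} = \frac{6662}{6079}$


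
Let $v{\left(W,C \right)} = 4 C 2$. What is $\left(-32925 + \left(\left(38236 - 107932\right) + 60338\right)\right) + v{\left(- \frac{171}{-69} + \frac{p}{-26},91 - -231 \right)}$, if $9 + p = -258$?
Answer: $-39707$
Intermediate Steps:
$p = -267$ ($p = -9 - 258 = -267$)
$v{\left(W,C \right)} = 8 C$
$\left(-32925 + \left(\left(38236 - 107932\right) + 60338\right)\right) + v{\left(- \frac{171}{-69} + \frac{p}{-26},91 - -231 \right)} = \left(-32925 + \left(\left(38236 - 107932\right) + 60338\right)\right) + 8 \left(91 - -231\right) = \left(-32925 + \left(-69696 + 60338\right)\right) + 8 \left(91 + 231\right) = \left(-32925 - 9358\right) + 8 \cdot 322 = -42283 + 2576 = -39707$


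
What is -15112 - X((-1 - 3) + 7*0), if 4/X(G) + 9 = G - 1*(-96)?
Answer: -1254300/83 ≈ -15112.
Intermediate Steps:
X(G) = 4/(87 + G) (X(G) = 4/(-9 + (G - 1*(-96))) = 4/(-9 + (G + 96)) = 4/(-9 + (96 + G)) = 4/(87 + G))
-15112 - X((-1 - 3) + 7*0) = -15112 - 4/(87 + ((-1 - 3) + 7*0)) = -15112 - 4/(87 + (-4 + 0)) = -15112 - 4/(87 - 4) = -15112 - 4/83 = -1254300/83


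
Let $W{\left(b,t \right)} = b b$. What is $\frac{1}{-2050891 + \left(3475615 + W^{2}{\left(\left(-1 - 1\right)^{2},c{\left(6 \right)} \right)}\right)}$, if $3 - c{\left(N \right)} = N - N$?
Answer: $\frac{1}{1424980} \approx 7.0176 \cdot 10^{-7}$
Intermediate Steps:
$c{\left(N \right)} = 3$ ($c{\left(N \right)} = 3 - \left(N - N\right) = 3 - 0 = 3 + 0 = 3$)
$W{\left(b,t \right)} = b^{2}$
$\frac{1}{-2050891 + \left(3475615 + W^{2}{\left(\left(-1 - 1\right)^{2},c{\left(6 \right)} \right)}\right)} = \frac{1}{-2050891 + \left(3475615 + \left(\left(\left(-1 - 1\right)^{2}\right)^{2}\right)^{2}\right)} = \frac{1}{-2050891 + \left(3475615 + \left(\left(\left(-2\right)^{2}\right)^{2}\right)^{2}\right)} = \frac{1}{-2050891 + \left(3475615 + \left(4^{2}\right)^{2}\right)} = \frac{1}{-2050891 + \left(3475615 + 16^{2}\right)} = \frac{1}{-2050891 + \left(3475615 + 256\right)} = \frac{1}{-2050891 + 3475871} = \frac{1}{1424980}$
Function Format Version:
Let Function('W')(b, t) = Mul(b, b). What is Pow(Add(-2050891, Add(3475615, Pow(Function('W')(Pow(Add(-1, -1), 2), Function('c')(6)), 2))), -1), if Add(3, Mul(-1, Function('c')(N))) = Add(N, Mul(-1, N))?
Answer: Rational(1, 1424980) ≈ 7.0176e-7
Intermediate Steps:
Function('c')(N) = 3 (Function('c')(N) = Add(3, Mul(-1, Add(N, Mul(-1, N)))) = Add(3, Mul(-1, 0)) = Add(3, 0) = 3)
Function('W')(b, t) = Pow(b, 2)
Pow(Add(-2050891, Add(3475615, Pow(Function('W')(Pow(Add(-1, -1), 2), Function('c')(6)), 2))), -1) = Pow(Add(-2050891, Add(3475615, Pow(Pow(Pow(Add(-1, -1), 2), 2), 2))), -1) = Pow(Add(-2050891, Add(3475615, Pow(Pow(Pow(-2, 2), 2), 2))), -1) = Pow(Add(-2050891, Add(3475615, Pow(Pow(4, 2), 2))), -1) = Pow(Add(-2050891, Add(3475615, Pow(16, 2))), -1) = Pow(Add(-2050891, Add(3475615, 256)), -1) = Pow(Add(-2050891, 3475871), -1) = Pow(1424980, -1) = Rational(1, 1424980)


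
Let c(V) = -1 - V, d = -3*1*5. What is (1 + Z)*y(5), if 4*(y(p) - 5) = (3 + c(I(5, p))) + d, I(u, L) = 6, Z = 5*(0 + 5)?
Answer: 13/2 ≈ 6.5000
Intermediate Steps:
Z = 25 (Z = 5*5 = 25)
d = -15 (d = -3*5 = -15)
y(p) = ¼ (y(p) = 5 + ((3 + (-1 - 1*6)) - 15)/4 = 5 + ((3 + (-1 - 6)) - 15)/4 = 5 + ((3 - 7) - 15)/4 = 5 + (-4 - 15)/4 = 5 + (¼)*(-19) = 5 - 19/4 = ¼)
(1 + Z)*y(5) = (1 + 25)*(¼) = 26*(¼) = 13/2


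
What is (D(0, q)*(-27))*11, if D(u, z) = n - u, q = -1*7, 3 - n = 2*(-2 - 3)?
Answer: -3861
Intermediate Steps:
n = 13 (n = 3 - 2*(-2 - 3) = 3 - 2*(-5) = 3 - 1*(-10) = 3 + 10 = 13)
q = -7
D(u, z) = 13 - u
(D(0, q)*(-27))*11 = ((13 - 1*0)*(-27))*11 = ((13 + 0)*(-27))*11 = (13*(-27))*11 = -351*11 = -3861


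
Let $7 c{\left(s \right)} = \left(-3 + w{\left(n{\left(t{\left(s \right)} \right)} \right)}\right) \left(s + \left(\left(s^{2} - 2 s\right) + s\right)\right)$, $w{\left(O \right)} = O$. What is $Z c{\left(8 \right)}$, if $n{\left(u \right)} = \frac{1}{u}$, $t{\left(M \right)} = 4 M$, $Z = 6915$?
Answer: $- \frac{1313850}{7} \approx -1.8769 \cdot 10^{5}$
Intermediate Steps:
$c{\left(s \right)} = \frac{s^{2} \left(-3 + \frac{1}{4 s}\right)}{7}$ ($c{\left(s \right)} = \frac{\left(-3 + \frac{1}{4 s}\right) \left(s + \left(\left(s^{2} - 2 s\right) + s\right)\right)}{7} = \frac{\left(-3 + \frac{1}{4 s}\right) \left(s + \left(s^{2} - s\right)\right)}{7} = \frac{\left(-3 + \frac{1}{4 s}\right) s^{2}}{7} = \frac{s^{2} \left(-3 + \frac{1}{4 s}\right)}{7}$)
$Z c{\left(8 \right)} = 6915 \cdot \frac{1}{28} \cdot 8 \left(1 - 96\right) = 6915 \cdot \frac{1}{28} \cdot 8 \left(-95\right) = 6915 \left(- \frac{190}{7}\right) = - \frac{1313850}{7}$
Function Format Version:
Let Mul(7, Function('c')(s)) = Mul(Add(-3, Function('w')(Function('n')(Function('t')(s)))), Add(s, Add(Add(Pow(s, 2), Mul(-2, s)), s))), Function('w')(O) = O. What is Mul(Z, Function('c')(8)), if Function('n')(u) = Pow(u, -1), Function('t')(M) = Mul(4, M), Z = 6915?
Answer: Rational(-1313850, 7) ≈ -1.8769e+5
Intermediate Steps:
Function('c')(s) = Mul(Rational(1, 7), Pow(s, 2), Add(-3, Mul(Rational(1, 4), Pow(s, -1)))) (Function('c')(s) = Mul(Rational(1, 7), Mul(Add(-3, Pow(Mul(4, s), -1)), Add(s, Add(Add(Pow(s, 2), Mul(-2, s)), s)))) = Mul(Rational(1, 7), Mul(Add(-3, Mul(Rational(1, 4), Pow(s, -1))), Add(s, Add(Pow(s, 2), Mul(-1, s))))) = Mul(Rational(1, 7), Mul(Add(-3, Mul(Rational(1, 4), Pow(s, -1))), Pow(s, 2))) = Mul(Rational(1, 7), Mul(Pow(s, 2), Add(-3, Mul(Rational(1, 4), Pow(s, -1))))) = Mul(Rational(1, 7), Pow(s, 2), Add(-3, Mul(Rational(1, 4), Pow(s, -1)))))
Mul(Z, Function('c')(8)) = Mul(6915, Mul(Rational(1, 28), 8, Add(1, Mul(-12, 8)))) = Mul(6915, Mul(Rational(1, 28), 8, Add(1, -96))) = Mul(6915, Mul(Rational(1, 28), 8, -95)) = Mul(6915, Rational(-190, 7)) = Rational(-1313850, 7)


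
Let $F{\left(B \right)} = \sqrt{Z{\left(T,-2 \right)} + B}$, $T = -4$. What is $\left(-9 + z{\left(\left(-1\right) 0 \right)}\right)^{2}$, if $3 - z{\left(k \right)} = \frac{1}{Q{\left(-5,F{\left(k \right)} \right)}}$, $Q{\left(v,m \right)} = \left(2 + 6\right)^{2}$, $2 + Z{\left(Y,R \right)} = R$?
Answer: $\frac{148225}{4096} \approx 36.188$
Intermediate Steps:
$Z{\left(Y,R \right)} = -2 + R$
$F{\left(B \right)} = \sqrt{-4 + B}$ ($F{\left(B \right)} = \sqrt{\left(-2 - 2\right) + B} = \sqrt{-4 + B}$)
$Q{\left(v,m \right)} = 64$ ($Q{\left(v,m \right)} = 8^{2} = 64$)
$z{\left(k \right)} = \frac{191}{64}$ ($z{\left(k \right)} = 3 - \frac{1}{64} = \frac{191}{64}$)
$\left(-9 + z{\left(\left(-1\right) 0 \right)}\right)^{2} = \left(-9 + \frac{191}{64}\right)^{2} = \left(- \frac{385}{64}\right)^{2} = \frac{148225}{4096}$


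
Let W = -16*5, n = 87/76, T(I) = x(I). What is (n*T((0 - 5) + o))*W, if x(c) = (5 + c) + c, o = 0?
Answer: 8700/19 ≈ 457.89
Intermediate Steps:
x(c) = 5 + 2*c
T(I) = 5 + 2*I
n = 87/76 (n = 87*(1/76) = 87/76 ≈ 1.1447)
W = -80
(n*T((0 - 5) + o))*W = (87*(5 + 2*((0 - 5) + 0))/76)*(-80) = (87*(5 + 2*(-5 + 0))/76)*(-80) = (87*(5 + 2*(-5))/76)*(-80) = (87*(5 - 10)/76)*(-80) = ((87/76)*(-5))*(-80) = -435/76*(-80) = 8700/19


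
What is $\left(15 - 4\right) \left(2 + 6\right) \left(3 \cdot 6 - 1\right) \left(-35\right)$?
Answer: $-52360$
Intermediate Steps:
$\left(15 - 4\right) \left(2 + 6\right) \left(3 \cdot 6 - 1\right) \left(-35\right) = 11 \cdot 8 \left(18 - 1\right) \left(-35\right) = 88 \cdot 17 \left(-35\right) = 1496 \left(-35\right) = -52360$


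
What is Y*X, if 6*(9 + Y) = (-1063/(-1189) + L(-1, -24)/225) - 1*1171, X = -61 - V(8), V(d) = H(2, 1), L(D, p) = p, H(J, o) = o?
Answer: 3384244022/267525 ≈ 12650.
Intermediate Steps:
V(d) = 1
X = -62 (X = -61 - 1*1 = -61 - 1 = -62)
Y = -54584581/267525 (Y = -9 + ((-1063/(-1189) - 24/225) - 1*1171)/6 = -9 + ((-1063*(-1/1189) - 24*1/225) - 1171)/6 = -9 + ((1063/1189 - 8/75) - 1171)/6 = -9 + (70213/89175 - 1171)/6 = -9 + (1/6)*(-104353712/89175) = -9 - 52176856/267525 = -54584581/267525 ≈ -204.04)
Y*X = -54584581/267525*(-62) = 3384244022/267525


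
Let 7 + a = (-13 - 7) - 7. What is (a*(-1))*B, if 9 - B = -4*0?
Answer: 306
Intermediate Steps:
a = -34 (a = -7 + ((-13 - 7) - 7) = -7 + (-20 - 7) = -7 - 27 = -34)
B = 9 (B = 9 - (-4)*0 = 9 - 1*0 = 9 + 0 = 9)
(a*(-1))*B = -34*(-1)*9 = 34*9 = 306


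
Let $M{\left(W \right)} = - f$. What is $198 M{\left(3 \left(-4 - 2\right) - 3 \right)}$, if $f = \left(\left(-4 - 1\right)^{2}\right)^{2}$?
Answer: $-123750$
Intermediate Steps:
$f = 625$ ($f = \left(\left(-5\right)^{2}\right)^{2} = 25^{2} = 625$)
$M{\left(W \right)} = -625$ ($M{\left(W \right)} = \left(-1\right) 625 = -625$)
$198 M{\left(3 \left(-4 - 2\right) - 3 \right)} = 198 \left(-625\right) = -123750$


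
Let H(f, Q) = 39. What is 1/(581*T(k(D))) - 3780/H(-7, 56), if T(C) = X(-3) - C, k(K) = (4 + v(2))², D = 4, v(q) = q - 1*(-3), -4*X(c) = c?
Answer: -234991312/2424513 ≈ -96.923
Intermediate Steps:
X(c) = -c/4
v(q) = 3 + q (v(q) = q + 3 = 3 + q)
k(K) = 81 (k(K) = (4 + (3 + 2))² = (4 + 5)² = 9² = 81)
T(C) = ¾ - C (T(C) = -¼*(-3) - C = ¾ - C)
1/(581*T(k(D))) - 3780/H(-7, 56) = 1/(581*(¾ - 1*81)) - 3780/39 = 1/(581*(¾ - 81)) - 3780*1/39 = 1/(581*(-321/4)) - 1260/13 = (1/581)*(-4/321) - 1260/13 = -4/186501 - 1260/13 = -234991312/2424513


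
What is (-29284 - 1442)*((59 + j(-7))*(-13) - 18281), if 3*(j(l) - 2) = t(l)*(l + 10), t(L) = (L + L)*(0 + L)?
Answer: 625212648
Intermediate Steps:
t(L) = 2*L² (t(L) = (2*L)*L = 2*L²)
j(l) = 2 + 2*l²*(10 + l)/3 (j(l) = 2 + ((2*l²)*(l + 10))/3 = 2 + ((2*l²)*(10 + l))/3 = 2 + (2*l²*(10 + l))/3 = 2 + 2*l²*(10 + l)/3)
(-29284 - 1442)*((59 + j(-7))*(-13) - 18281) = (-29284 - 1442)*((59 + (2 + (⅔)*(-7)³ + (20/3)*(-7)²))*(-13) - 18281) = -30726*((59 + (2 + (⅔)*(-343) + (20/3)*49))*(-13) - 18281) = -30726*((59 + (2 - 686/3 + 980/3))*(-13) - 18281) = -30726*((59 + 100)*(-13) - 18281) = -30726*(159*(-13) - 18281) = -30726*(-2067 - 18281) = -30726*(-20348) = 625212648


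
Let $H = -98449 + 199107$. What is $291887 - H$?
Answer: $191229$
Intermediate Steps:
$H = 100658$
$291887 - H = 291887 - 100658 = 191229$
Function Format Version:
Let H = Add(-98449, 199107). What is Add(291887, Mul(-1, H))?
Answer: 191229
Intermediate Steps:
H = 100658
Add(291887, Mul(-1, H)) = Add(291887, Mul(-1, 100658)) = Add(291887, -100658) = 191229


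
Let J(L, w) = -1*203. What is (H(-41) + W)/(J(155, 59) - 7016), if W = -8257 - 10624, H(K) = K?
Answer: 18922/7219 ≈ 2.6211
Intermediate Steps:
J(L, w) = -203
W = -18881
(H(-41) + W)/(J(155, 59) - 7016) = (-41 - 18881)/(-203 - 7016) = -18922/(-7219) = -18922*(-1/7219) = 18922/7219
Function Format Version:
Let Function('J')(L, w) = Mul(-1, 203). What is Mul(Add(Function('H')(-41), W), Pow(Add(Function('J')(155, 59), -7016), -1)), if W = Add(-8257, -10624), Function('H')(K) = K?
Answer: Rational(18922, 7219) ≈ 2.6211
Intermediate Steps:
Function('J')(L, w) = -203
W = -18881
Mul(Add(Function('H')(-41), W), Pow(Add(Function('J')(155, 59), -7016), -1)) = Mul(Add(-41, -18881), Pow(Add(-203, -7016), -1)) = Mul(-18922, Pow(-7219, -1)) = Mul(-18922, Rational(-1, 7219)) = Rational(18922, 7219)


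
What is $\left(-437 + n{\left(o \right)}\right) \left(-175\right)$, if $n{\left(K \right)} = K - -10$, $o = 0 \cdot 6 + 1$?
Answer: $74550$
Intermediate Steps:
$o = 1$ ($o = 0 + 1 = 1$)
$n{\left(K \right)} = 10 + K$ ($n{\left(K \right)} = K + 10 = 10 + K$)
$\left(-437 + n{\left(o \right)}\right) \left(-175\right) = \left(-437 + \left(10 + 1\right)\right) \left(-175\right) = \left(-437 + 11\right) \left(-175\right) = \left(-426\right) \left(-175\right) = 74550$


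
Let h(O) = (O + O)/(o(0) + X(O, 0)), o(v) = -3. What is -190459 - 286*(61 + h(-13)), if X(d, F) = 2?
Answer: -215341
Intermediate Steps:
h(O) = -2*O (h(O) = (O + O)/(-3 + 2) = (2*O)/(-1) = (2*O)*(-1) = -2*O)
-190459 - 286*(61 + h(-13)) = -190459 - 286*(61 - 2*(-13)) = -190459 - 286*(61 + 26) = -190459 - 286*87 = -190459 - 1*24882 = -190459 - 24882 = -215341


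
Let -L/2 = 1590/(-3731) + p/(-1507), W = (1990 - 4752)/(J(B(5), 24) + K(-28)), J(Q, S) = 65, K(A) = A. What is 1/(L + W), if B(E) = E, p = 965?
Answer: -208036829/15085923824 ≈ -0.013790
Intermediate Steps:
W = -2762/37 (W = (1990 - 4752)/(65 - 28) = -2762/37 ≈ -74.649)
L = 11993090/5622617 (L = -2*(1590/(-3731) + 965/(-1507)) = -2*(1590*(-1/3731) + 965*(-1/1507)) = -2*(-1590/3731 - 965/1507) = -2*(-5996545/5622617) = 11993090/5622617 ≈ 2.1330)
1/(L + W) = 1/(11993090/5622617 - 2762/37) = 1/(-15085923824/208036829) = -208036829/15085923824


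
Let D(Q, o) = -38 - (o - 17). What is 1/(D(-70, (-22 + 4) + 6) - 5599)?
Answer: -1/5608 ≈ -0.00017832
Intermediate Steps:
D(Q, o) = -21 - o (D(Q, o) = -38 - (-17 + o) = -38 + (17 - o) = -21 - o)
1/(D(-70, (-22 + 4) + 6) - 5599) = 1/((-21 - ((-22 + 4) + 6)) - 5599) = 1/((-21 - (-18 + 6)) - 5599) = 1/((-21 - 1*(-12)) - 5599) = 1/((-21 + 12) - 5599) = 1/(-9 - 5599) = 1/(-5608) = -1/5608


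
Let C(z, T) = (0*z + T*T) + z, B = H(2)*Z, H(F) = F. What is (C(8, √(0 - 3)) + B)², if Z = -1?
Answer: 9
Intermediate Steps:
B = -2 (B = 2*(-1) = -2)
C(z, T) = z + T² (C(z, T) = (0 + T²) + z = T² + z = z + T²)
(C(8, √(0 - 3)) + B)² = ((8 + (√(0 - 3))²) - 2)² = ((8 + (√(-3))²) - 2)² = ((8 + (I*√3)²) - 2)² = ((8 - 3) - 2)² = (5 - 2)² = 3² = 9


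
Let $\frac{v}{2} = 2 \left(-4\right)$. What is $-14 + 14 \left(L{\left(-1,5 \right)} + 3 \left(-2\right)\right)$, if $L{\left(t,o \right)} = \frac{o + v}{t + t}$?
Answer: $-21$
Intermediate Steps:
$v = -16$ ($v = 2 \cdot 2 \left(-4\right) = 2 \left(-8\right) = -16$)
$L{\left(t,o \right)} = \frac{-16 + o}{2 t}$ ($L{\left(t,o \right)} = \frac{o - 16}{t + t} = \frac{-16 + o}{2 t}$)
$-14 + 14 \left(L{\left(-1,5 \right)} + 3 \left(-2\right)\right) = -14 + 14 \left(\frac{-16 + 5}{2 \left(-1\right)} + 3 \left(-2\right)\right) = -14 + 14 \left(\frac{1}{2} \left(-1\right) \left(-11\right) - 6\right) = -14 + 14 \left(\frac{11}{2} - 6\right) = -14 + 14 \left(- \frac{1}{2}\right) = -14 - 7 = -21$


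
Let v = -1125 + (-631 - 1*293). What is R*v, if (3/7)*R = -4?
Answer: 19124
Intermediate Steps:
R = -28/3 (R = (7/3)*(-4) = -28/3 ≈ -9.3333)
v = -2049 (v = -1125 + (-631 - 293) = -1125 - 924 = -2049)
R*v = -28/3*(-2049) = 19124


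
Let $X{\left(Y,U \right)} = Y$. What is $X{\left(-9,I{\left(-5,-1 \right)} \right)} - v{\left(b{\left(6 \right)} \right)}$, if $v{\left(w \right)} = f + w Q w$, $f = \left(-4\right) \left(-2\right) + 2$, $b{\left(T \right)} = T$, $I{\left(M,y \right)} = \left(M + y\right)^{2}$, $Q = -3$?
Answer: $89$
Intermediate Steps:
$f = 10$ ($f = 8 + 2 = 10$)
$v{\left(w \right)} = 10 - 3 w^{2}$ ($v{\left(w \right)} = 10 + w \left(-3\right) w = 10 + - 3 w w = 10 - 3 w^{2}$)
$X{\left(-9,I{\left(-5,-1 \right)} \right)} - v{\left(b{\left(6 \right)} \right)} = -9 - \left(10 - 3 \cdot 6^{2}\right) = -9 - \left(10 - 108\right) = -9 - -98 = -9 + 98 = 89$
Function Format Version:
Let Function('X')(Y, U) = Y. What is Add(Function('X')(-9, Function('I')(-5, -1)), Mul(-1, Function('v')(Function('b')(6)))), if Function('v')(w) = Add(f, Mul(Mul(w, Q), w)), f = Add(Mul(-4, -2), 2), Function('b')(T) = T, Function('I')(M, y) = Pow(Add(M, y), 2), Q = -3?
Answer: 89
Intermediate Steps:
f = 10 (f = Add(8, 2) = 10)
Function('v')(w) = Add(10, Mul(-3, Pow(w, 2))) (Function('v')(w) = Add(10, Mul(Mul(w, -3), w)) = Add(10, Mul(Mul(-3, w), w)) = Add(10, Mul(-3, Pow(w, 2))))
Add(Function('X')(-9, Function('I')(-5, -1)), Mul(-1, Function('v')(Function('b')(6)))) = Add(-9, Mul(-1, Add(10, Mul(-3, Pow(6, 2))))) = Add(-9, Mul(-1, Add(10, Mul(-3, 36)))) = Add(-9, Mul(-1, Add(10, -108))) = Add(-9, Mul(-1, -98)) = Add(-9, 98) = 89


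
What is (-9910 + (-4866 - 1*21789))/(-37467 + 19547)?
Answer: 7313/3584 ≈ 2.0405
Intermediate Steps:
(-9910 + (-4866 - 1*21789))/(-37467 + 19547) = (-9910 + (-4866 - 21789))/(-17920) = (-9910 - 26655)*(-1/17920) = -36565*(-1/17920) = 7313/3584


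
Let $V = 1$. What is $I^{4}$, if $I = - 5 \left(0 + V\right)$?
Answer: $625$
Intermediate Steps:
$I = -5$ ($I = - 5 \left(0 + 1\right) = \left(-5\right) 1 = -5$)
$I^{4} = \left(-5\right)^{4} = 625$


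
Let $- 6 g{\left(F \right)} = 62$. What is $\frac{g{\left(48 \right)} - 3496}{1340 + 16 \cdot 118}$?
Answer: $- \frac{10519}{9684} \approx -1.0862$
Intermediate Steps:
$g{\left(F \right)} = - \frac{31}{3}$ ($g{\left(F \right)} = \left(- \frac{1}{6}\right) 62 = - \frac{31}{3}$)
$\frac{g{\left(48 \right)} - 3496}{1340 + 16 \cdot 118} = \frac{- \frac{31}{3} - 3496}{1340 + 16 \cdot 118} = - \frac{10519}{3 \left(1340 + 1888\right)} = - \frac{10519}{3 \cdot 3228} = \left(- \frac{10519}{3}\right) \frac{1}{3228} = - \frac{10519}{9684}$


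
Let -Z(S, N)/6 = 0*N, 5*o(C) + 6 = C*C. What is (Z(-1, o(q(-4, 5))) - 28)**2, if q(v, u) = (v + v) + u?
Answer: 784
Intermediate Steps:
q(v, u) = u + 2*v (q(v, u) = 2*v + u = u + 2*v)
o(C) = -6/5 + C**2/5 (o(C) = -6/5 + (C*C)/5 = -6/5 + C**2/5)
Z(S, N) = 0 (Z(S, N) = -0*N = -6*0 = 0)
(Z(-1, o(q(-4, 5))) - 28)**2 = (0 - 28)**2 = (-28)**2 = 784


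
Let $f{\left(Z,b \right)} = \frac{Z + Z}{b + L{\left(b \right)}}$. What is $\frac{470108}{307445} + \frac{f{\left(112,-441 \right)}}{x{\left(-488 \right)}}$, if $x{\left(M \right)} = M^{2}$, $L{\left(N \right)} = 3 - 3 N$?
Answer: $\frac{123848534339}{80995401426} \approx 1.5291$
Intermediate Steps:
$f{\left(Z,b \right)} = \frac{2 Z}{3 - 2 b}$ ($f{\left(Z,b \right)} = \frac{Z + Z}{b - \left(-3 + 3 b\right)} = \frac{2 Z}{3 - 2 b}$)
$\frac{470108}{307445} + \frac{f{\left(112,-441 \right)}}{x{\left(-488 \right)}} = \frac{470108}{307445} + \frac{\left(-2\right) 112 \frac{1}{-3 + 2 \left(-441\right)}}{\left(-488\right)^{2}} = 470108 \cdot \frac{1}{307445} + \frac{\left(-2\right) 112 \frac{1}{-3 - 882}}{238144} = \frac{470108}{307445} + \left(-2\right) 112 \frac{1}{-885} \cdot \frac{1}{238144} = \frac{470108}{307445} + \left(-2\right) 112 \left(- \frac{1}{885}\right) \frac{1}{238144} = \frac{470108}{307445} + \frac{224}{885} \cdot \frac{1}{238144} = \frac{470108}{307445} + \frac{7}{6586170} = \frac{123848534339}{80995401426}$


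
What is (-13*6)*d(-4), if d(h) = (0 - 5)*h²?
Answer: 6240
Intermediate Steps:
d(h) = -5*h²
(-13*6)*d(-4) = (-13*6)*(-5*(-4)²) = -(-390)*16 = -78*(-80) = 6240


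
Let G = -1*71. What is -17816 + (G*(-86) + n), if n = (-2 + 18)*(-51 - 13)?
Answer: -12734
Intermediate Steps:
n = -1024 (n = 16*(-64) = -1024)
G = -71
-17816 + (G*(-86) + n) = -17816 + (-71*(-86) - 1024) = -17816 + (6106 - 1024) = -17816 + 5082 = -12734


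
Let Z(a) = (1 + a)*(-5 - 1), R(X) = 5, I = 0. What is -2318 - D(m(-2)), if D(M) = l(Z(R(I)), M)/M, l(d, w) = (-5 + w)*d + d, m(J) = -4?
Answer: -2246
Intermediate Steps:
Z(a) = -6 - 6*a (Z(a) = (1 + a)*(-6) = -6 - 6*a)
l(d, w) = d + d*(-5 + w) (l(d, w) = d*(-5 + w) + d = d + d*(-5 + w))
D(M) = (144 - 36*M)/M (D(M) = ((-6 - 6*5)*(-4 + M))/M = ((-6 - 30)*(-4 + M))/M = (-36*(-4 + M))/M = (144 - 36*M)/M)
-2318 - D(m(-2)) = -2318 - (-36 + 144/(-4)) = -2318 - (-36 + 144*(-1/4)) = -2318 - (-36 - 36) = -2318 - 1*(-72) = -2318 + 72 = -2246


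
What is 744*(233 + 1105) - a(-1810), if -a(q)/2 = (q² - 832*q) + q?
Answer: 10555892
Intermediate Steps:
a(q) = -2*q² + 1662*q (a(q) = -2*((q² - 832*q) + q) = -2*(q² - 831*q) = -2*q² + 1662*q)
744*(233 + 1105) - a(-1810) = 744*(233 + 1105) - 2*(-1810)*(831 - 1*(-1810)) = 744*1338 - 2*(-1810)*(831 + 1810) = 995472 - 2*(-1810)*2641 = 995472 - 1*(-9560420) = 995472 + 9560420 = 10555892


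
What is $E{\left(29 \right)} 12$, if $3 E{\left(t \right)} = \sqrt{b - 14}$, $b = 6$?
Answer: $8 i \sqrt{2} \approx 11.314 i$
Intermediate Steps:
$E{\left(t \right)} = \frac{2 i \sqrt{2}}{3}$ ($E{\left(t \right)} = \frac{\sqrt{6 - 14}}{3} = \frac{\sqrt{-8}}{3} = \frac{2 i \sqrt{2}}{3}$)
$E{\left(29 \right)} 12 = \frac{2 i \sqrt{2}}{3} \cdot 12 = 8 i \sqrt{2}$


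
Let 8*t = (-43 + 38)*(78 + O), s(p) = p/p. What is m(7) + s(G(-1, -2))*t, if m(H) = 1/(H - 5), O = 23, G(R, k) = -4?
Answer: -501/8 ≈ -62.625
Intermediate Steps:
m(H) = 1/(-5 + H)
s(p) = 1
t = -505/8 (t = ((-43 + 38)*(78 + 23))/8 = (-5*101)/8 = (⅛)*(-505) = -505/8 ≈ -63.125)
m(7) + s(G(-1, -2))*t = 1/(-5 + 7) + 1*(-505/8) = 1/2 - 505/8 = ½ - 505/8 = -501/8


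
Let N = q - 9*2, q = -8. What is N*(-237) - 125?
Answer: 6037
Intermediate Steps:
N = -26 (N = -8 - 9*2 = -8 - 18 = -26)
N*(-237) - 125 = -26*(-237) - 125 = 6162 - 125 = 6037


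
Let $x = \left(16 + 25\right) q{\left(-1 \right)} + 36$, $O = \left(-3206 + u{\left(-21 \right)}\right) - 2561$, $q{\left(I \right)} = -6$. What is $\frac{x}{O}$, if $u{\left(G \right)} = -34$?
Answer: $\frac{210}{5801} \approx 0.036201$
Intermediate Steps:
$O = -5801$ ($O = \left(-3206 - 34\right) - 2561 = -3240 - 2561 = -5801$)
$x = -210$ ($x = \left(16 + 25\right) \left(-6\right) + 36 = 41 \left(-6\right) + 36 = -246 + 36 = -210$)
$\frac{x}{O} = - \frac{210}{-5801} = \left(-210\right) \left(- \frac{1}{5801}\right) = \frac{210}{5801}$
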